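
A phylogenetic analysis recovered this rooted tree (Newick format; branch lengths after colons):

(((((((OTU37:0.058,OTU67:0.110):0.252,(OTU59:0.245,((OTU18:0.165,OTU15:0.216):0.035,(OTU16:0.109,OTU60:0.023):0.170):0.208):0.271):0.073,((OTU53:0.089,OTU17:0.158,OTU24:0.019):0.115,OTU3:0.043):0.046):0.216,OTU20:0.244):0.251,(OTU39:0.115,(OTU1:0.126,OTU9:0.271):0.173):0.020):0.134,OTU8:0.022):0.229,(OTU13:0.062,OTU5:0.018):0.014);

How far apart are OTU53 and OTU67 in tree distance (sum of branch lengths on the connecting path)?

The path runs OTU53 → … → MRCA → … → OTU67; the MRCA is the node subtending (((OTU37,OTU67),(OTU59,((OTU18,OTU15),(OTU16,OTU60)))),((OTU53,OTU17,OTU24),OTU3)).
Branch lengths along that path: 0.089 + 0.115 + 0.046 + 0.073 + 0.252 + 0.110 = 0.685.

0.685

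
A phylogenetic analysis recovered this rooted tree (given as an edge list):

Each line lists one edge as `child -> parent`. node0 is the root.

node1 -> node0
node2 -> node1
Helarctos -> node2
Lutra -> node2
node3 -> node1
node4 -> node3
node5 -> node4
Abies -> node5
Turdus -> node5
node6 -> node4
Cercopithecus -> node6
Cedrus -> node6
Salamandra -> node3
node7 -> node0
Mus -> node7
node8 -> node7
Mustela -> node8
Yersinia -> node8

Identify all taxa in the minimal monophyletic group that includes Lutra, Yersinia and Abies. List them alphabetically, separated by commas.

Tracing Lutra: it sits inside (Helarctos,Lutra).
Tracing Yersinia: it sits inside (Mustela,Yersinia).
Tracing Abies: it sits inside (Abies,Turdus).
The smallest clade enclosing all 3 is the whole tree (their MRCA is the root), so the answer is all 10 tips in alphabetical order.

Abies, Cedrus, Cercopithecus, Helarctos, Lutra, Mus, Mustela, Salamandra, Turdus, Yersinia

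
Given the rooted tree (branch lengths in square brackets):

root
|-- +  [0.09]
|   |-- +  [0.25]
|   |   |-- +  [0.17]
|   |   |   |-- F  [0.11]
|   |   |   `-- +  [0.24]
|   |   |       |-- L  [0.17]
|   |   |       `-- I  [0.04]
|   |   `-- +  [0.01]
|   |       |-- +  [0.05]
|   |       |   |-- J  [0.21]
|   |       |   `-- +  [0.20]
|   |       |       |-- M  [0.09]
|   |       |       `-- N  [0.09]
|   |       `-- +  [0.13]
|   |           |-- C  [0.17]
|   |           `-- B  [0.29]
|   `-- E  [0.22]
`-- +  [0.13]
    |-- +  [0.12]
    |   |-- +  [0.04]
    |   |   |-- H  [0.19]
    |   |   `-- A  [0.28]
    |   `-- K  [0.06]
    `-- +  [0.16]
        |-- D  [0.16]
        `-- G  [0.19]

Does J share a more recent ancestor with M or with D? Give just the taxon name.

The MRCA of J and M subtends (J,(M,N)) (3 taxa).
The MRCA of J and D is the root, subtending the entire tree (14 taxa).
The first is nested inside the second, so J shares a more recent common ancestor with M.

M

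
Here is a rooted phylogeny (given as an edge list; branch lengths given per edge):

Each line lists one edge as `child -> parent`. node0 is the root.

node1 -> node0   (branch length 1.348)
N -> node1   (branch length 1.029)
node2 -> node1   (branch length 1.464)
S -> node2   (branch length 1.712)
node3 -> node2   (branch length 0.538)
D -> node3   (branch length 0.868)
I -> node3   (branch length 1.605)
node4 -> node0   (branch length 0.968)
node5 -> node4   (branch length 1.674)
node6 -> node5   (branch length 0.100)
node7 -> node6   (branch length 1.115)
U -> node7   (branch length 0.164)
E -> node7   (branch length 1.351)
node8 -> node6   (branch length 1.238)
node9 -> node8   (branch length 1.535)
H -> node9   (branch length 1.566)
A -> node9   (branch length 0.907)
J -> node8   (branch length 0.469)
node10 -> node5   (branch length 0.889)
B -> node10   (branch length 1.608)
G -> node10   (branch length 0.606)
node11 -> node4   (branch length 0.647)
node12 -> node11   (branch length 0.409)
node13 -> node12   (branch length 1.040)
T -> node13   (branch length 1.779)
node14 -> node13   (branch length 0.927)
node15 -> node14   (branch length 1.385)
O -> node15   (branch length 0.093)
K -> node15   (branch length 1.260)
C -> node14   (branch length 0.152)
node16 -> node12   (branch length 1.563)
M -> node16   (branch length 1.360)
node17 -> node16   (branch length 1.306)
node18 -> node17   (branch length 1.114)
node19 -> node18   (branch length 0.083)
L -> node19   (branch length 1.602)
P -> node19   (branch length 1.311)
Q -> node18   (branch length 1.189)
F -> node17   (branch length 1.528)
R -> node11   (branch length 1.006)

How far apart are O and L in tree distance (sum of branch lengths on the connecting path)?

The path runs O → … → MRCA → … → L; the MRCA is the node subtending ((T,((O,K),C)),(M,(((L,P),Q),F))).
Branch lengths along that path: 0.093 + 1.385 + 0.927 + 1.040 + 1.563 + 1.306 + 1.114 + 0.083 + 1.602 = 9.113.

9.113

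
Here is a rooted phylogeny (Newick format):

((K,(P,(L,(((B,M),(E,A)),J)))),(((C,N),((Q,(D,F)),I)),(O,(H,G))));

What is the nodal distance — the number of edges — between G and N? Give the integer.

6

The MRCA of G and N is the node subtending (((C,N),((Q,(D,F)),I)),(O,(H,G))).
From G up to that node: 3 branches. From N up to the same node: 3 branches. Total: 3 + 3 = 6.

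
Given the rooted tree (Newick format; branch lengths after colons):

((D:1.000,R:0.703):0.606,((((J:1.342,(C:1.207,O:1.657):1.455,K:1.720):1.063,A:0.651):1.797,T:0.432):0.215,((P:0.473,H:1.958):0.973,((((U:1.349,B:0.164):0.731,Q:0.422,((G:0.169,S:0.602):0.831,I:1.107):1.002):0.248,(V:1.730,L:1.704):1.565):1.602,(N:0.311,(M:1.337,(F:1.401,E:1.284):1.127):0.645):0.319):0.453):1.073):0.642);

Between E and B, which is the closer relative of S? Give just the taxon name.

B

The MRCA of S and B subtends ((U,B),Q,((G,S),I)) (6 taxa).
The MRCA of S and E subtends ((((U,B),Q,((G,S),I)),(V,L)),(N,(M,(F,E)))) (12 taxa).
The first is nested inside the second, so S shares a more recent common ancestor with B.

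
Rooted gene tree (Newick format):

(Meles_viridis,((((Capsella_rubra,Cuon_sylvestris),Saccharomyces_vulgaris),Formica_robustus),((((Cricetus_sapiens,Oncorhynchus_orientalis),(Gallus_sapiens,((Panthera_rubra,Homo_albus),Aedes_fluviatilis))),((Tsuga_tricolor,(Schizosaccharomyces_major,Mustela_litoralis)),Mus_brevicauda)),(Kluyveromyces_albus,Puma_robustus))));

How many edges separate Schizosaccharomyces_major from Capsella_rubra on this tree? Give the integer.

The MRCA of Schizosaccharomyces_major and Capsella_rubra is the node subtending ((((Capsella_rubra,Cuon_sylvestris),Saccharomyces_vulgaris),Formica_robustus),((((Cricetus_sapiens,Oncorhynchus_orientalis),(Gallus_sapiens,((Panthera_rubra,Homo_albus),Aedes_fluviatilis))),((Tsuga_tricolor,(Schizosaccharomyces_major,Mustela_litoralis)),Mus_brevicauda)),(Kluyveromyces_albus,Puma_robustus))).
From Schizosaccharomyces_major up to that node: 6 branches. From Capsella_rubra up to the same node: 4 branches. Total: 6 + 4 = 10.

10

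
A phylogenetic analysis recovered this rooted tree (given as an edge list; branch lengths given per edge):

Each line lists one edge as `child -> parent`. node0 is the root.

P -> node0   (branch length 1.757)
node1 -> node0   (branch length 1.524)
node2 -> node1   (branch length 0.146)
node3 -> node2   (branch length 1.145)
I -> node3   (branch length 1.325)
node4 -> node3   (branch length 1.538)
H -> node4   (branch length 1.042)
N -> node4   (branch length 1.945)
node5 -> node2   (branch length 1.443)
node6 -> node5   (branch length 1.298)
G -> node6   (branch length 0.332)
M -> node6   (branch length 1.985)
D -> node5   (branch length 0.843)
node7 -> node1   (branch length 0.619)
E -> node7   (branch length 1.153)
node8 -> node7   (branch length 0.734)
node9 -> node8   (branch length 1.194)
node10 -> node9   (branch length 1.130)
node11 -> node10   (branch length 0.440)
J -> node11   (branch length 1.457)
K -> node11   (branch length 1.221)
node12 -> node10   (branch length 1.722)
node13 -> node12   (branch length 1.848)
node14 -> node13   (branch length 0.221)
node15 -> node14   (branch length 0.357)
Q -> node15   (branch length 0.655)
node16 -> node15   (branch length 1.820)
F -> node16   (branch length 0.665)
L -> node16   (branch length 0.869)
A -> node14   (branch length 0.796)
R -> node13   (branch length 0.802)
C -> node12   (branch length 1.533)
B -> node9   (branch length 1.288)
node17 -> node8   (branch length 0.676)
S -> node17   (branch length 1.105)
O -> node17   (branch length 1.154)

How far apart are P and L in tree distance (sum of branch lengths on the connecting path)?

13.795

The path runs P → … → MRCA → … → L; the MRCA is the root of the tree.
Branch lengths along that path: 1.757 + 1.524 + 0.619 + 0.734 + 1.194 + 1.130 + 1.722 + 1.848 + 0.221 + 0.357 + 1.820 + 0.869 = 13.795.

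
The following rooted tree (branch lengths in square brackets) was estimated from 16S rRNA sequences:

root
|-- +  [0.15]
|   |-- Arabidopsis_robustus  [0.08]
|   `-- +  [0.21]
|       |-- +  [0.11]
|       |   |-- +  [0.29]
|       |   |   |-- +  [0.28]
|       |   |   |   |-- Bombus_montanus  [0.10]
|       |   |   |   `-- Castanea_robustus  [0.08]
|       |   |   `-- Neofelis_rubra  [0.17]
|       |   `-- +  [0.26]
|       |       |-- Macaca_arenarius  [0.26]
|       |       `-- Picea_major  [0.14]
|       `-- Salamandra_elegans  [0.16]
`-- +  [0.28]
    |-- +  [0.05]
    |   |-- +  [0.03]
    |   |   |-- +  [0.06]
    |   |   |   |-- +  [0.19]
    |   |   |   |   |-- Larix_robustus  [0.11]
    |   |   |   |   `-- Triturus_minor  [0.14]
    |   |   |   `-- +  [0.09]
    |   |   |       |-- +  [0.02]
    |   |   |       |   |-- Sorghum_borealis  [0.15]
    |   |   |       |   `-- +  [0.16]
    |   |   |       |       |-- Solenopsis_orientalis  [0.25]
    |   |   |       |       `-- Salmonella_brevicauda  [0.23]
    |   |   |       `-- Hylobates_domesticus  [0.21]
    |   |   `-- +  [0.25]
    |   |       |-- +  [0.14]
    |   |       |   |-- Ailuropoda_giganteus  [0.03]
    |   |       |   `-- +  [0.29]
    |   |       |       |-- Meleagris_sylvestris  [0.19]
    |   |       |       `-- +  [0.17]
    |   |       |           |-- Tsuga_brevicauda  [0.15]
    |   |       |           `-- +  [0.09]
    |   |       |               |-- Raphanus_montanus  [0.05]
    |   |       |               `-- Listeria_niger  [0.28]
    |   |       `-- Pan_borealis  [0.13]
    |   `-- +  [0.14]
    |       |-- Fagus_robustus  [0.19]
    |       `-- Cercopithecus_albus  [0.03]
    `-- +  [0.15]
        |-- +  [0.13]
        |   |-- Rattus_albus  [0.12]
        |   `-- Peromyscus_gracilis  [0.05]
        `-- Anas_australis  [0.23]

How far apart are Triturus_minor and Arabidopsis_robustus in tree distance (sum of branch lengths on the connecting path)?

0.98

The path runs Triturus_minor → … → MRCA → … → Arabidopsis_robustus; the MRCA is the root of the tree.
Branch lengths along that path: 0.14 + 0.19 + 0.06 + 0.03 + 0.05 + 0.28 + 0.15 + 0.08 = 0.98.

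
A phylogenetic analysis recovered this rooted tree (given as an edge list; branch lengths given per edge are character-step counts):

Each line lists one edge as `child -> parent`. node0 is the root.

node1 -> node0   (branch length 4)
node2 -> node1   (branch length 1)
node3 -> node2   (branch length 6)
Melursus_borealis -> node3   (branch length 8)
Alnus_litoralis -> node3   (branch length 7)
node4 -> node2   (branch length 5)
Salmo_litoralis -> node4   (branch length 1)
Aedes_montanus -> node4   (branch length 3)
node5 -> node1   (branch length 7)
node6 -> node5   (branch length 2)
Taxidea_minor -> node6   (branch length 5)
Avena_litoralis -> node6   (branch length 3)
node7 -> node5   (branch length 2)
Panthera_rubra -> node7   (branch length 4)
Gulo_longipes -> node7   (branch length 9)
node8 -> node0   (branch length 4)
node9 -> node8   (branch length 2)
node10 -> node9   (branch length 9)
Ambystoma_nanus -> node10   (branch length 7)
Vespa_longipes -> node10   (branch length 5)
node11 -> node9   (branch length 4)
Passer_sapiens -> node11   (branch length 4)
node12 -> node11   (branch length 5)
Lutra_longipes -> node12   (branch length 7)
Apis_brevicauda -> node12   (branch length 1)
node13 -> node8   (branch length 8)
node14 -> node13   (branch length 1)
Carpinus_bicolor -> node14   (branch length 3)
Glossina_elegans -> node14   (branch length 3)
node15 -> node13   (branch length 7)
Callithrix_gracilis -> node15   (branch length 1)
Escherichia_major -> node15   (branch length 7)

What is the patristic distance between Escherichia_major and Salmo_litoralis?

The path runs Escherichia_major → … → MRCA → … → Salmo_litoralis; the MRCA is the root of the tree.
Branch lengths along that path: 7 + 7 + 8 + 4 + 4 + 1 + 5 + 1 = 37.

37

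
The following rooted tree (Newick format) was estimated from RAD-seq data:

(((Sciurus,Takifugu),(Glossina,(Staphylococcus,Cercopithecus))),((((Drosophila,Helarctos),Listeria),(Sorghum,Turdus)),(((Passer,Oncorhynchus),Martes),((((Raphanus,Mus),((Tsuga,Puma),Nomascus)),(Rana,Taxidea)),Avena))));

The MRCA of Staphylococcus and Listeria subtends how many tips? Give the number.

21

The MRCA of Staphylococcus and Listeria is the root, so the clade is the entire tree.
That clade contains 21 terminal taxa: Avena, Cercopithecus, Drosophila, Glossina, Helarctos, Listeria, Martes, Mus, Nomascus, Oncorhynchus, Passer, Puma, Rana, Raphanus, Sciurus, Sorghum, Staphylococcus, Takifugu, Taxidea, Tsuga, Turdus.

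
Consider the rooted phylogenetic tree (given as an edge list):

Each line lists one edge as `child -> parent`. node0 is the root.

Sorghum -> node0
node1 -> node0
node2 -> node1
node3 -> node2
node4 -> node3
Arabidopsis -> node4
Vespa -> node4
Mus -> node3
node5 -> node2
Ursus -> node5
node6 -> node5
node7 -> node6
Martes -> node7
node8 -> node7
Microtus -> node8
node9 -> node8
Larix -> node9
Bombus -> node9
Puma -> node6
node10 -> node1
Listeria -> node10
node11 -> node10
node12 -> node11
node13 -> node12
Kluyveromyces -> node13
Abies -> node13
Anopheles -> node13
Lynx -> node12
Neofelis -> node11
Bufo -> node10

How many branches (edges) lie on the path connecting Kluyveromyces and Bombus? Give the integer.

The MRCA of Kluyveromyces and Bombus is the node subtending ((((Arabidopsis,Vespa),Mus),(Ursus,((Martes,(Microtus,(Larix,Bombus))),Puma))),(Listeria,(((Kluyveromyces,Abies,Anopheles),Lynx),Neofelis),Bufo)).
From Kluyveromyces up to that node: 5 branches. From Bombus up to the same node: 7 branches. Total: 5 + 7 = 12.

12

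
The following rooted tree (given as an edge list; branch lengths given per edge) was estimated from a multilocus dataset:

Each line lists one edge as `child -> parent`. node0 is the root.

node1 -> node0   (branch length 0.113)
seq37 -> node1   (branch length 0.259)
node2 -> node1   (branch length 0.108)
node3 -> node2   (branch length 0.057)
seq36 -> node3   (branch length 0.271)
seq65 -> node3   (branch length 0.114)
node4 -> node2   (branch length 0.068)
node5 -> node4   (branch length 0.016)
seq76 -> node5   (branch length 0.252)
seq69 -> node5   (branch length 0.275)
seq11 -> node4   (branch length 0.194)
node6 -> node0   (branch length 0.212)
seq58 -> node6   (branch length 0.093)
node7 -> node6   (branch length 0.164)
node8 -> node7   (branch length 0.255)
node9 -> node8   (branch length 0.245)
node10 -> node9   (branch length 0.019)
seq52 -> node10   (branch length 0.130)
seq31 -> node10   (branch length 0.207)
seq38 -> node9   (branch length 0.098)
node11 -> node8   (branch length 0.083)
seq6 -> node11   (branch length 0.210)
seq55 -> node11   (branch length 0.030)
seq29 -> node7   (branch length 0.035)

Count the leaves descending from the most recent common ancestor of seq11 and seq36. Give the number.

The MRCA of seq11 and seq36 is the node subtending ((seq36,seq65),((seq76,seq69),seq11)).
That clade contains 5 terminal taxa: seq11, seq36, seq65, seq69, seq76.

5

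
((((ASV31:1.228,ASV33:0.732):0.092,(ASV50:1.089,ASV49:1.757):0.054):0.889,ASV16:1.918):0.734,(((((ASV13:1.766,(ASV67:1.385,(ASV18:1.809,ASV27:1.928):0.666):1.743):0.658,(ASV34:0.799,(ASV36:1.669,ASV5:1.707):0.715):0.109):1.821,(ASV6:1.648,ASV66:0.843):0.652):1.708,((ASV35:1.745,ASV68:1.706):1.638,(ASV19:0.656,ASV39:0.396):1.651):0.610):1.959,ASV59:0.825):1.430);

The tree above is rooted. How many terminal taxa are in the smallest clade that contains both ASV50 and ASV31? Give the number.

4

The MRCA of ASV50 and ASV31 is the node subtending ((ASV31,ASV33),(ASV50,ASV49)).
That clade contains 4 terminal taxa: ASV31, ASV33, ASV49, ASV50.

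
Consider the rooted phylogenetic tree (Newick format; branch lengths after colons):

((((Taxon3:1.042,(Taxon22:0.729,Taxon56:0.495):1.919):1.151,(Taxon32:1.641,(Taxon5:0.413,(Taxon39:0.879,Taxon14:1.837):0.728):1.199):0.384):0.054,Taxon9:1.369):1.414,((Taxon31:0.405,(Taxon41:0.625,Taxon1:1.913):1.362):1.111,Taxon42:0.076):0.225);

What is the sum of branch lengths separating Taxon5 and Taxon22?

5.795

The path runs Taxon5 → … → MRCA → … → Taxon22; the MRCA is the node subtending ((Taxon3,(Taxon22,Taxon56)),(Taxon32,(Taxon5,(Taxon39,Taxon14)))).
Branch lengths along that path: 0.413 + 1.199 + 0.384 + 1.151 + 1.919 + 0.729 = 5.795.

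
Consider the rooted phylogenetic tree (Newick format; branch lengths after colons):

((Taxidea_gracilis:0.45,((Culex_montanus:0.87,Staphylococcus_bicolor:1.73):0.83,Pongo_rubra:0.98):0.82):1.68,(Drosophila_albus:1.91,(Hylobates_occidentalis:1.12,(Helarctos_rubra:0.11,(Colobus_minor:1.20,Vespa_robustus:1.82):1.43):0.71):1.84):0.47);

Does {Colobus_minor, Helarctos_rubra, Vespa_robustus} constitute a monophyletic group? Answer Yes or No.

The most recent common ancestor of these taxa subtends (Helarctos_rubra,(Colobus_minor,Vespa_robustus)).
That clade has exactly 3 tips — every listed taxon and nothing else — so the group is monophyletic.

Yes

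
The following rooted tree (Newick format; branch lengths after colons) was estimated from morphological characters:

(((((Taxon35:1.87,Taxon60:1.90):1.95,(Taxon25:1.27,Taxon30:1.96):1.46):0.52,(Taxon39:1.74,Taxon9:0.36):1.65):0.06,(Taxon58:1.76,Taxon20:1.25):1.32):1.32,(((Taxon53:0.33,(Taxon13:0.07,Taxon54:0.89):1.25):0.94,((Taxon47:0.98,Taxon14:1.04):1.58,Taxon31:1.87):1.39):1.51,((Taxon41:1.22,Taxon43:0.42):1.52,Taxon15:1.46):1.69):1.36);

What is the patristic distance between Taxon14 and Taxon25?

11.51

The path runs Taxon14 → … → MRCA → … → Taxon25; the MRCA is the root of the tree.
Branch lengths along that path: 1.04 + 1.58 + 1.39 + 1.51 + 1.36 + 1.32 + 0.06 + 0.52 + 1.46 + 1.27 = 11.51.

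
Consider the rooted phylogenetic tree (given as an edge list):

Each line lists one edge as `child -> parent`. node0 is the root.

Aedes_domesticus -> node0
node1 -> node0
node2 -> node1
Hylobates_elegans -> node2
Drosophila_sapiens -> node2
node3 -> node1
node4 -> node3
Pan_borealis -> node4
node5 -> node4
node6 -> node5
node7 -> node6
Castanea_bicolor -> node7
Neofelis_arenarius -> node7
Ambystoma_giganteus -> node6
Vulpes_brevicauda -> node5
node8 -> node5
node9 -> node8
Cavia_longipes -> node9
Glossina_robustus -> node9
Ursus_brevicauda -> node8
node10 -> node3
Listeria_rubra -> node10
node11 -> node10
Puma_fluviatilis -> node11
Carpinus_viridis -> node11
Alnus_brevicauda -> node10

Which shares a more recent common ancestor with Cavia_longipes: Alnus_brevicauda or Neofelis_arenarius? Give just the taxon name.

Neofelis_arenarius

The MRCA of Cavia_longipes and Neofelis_arenarius subtends (((Castanea_bicolor,Neofelis_arenarius),Ambystoma_giganteus),Vulpes_brevicauda,((Cavia_longipes,Glossina_robustus),Ursus_brevicauda)) (7 taxa).
The MRCA of Cavia_longipes and Alnus_brevicauda subtends ((Pan_borealis,(((Castanea_bicolor,Neofelis_arenarius),Ambystoma_giganteus),Vulpes_brevicauda,((Cavia_longipes,Glossina_robustus),Ursus_brevicauda))),(Listeria_rubra,(Puma_fluviatilis,Carpinus_viridis),Alnus_brevicauda)) (12 taxa).
The first is nested inside the second, so Cavia_longipes shares a more recent common ancestor with Neofelis_arenarius.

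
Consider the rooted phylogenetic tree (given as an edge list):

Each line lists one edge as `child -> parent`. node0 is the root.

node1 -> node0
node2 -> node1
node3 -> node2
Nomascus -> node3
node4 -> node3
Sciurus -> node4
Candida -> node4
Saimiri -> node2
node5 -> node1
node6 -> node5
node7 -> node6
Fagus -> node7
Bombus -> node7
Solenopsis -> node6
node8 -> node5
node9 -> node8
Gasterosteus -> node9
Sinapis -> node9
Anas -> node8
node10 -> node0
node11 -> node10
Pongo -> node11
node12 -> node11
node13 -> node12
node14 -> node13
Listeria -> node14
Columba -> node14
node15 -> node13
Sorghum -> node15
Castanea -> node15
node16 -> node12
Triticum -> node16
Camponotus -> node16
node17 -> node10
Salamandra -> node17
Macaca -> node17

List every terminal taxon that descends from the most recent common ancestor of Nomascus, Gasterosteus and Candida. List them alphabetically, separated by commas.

Anas, Bombus, Candida, Fagus, Gasterosteus, Nomascus, Saimiri, Sciurus, Sinapis, Solenopsis

Tracing Nomascus: it sits inside (Nomascus,(Sciurus,Candida)).
Tracing Gasterosteus: it sits inside (Gasterosteus,Sinapis).
Tracing Candida: it sits inside (Sciurus,Candida).
The smallest clade enclosing all 3 is (((Nomascus,(Sciurus,Candida)),Saimiri),(((Fagus,Bombus),Solenopsis),((Gasterosteus,Sinapis),Anas))); the answer is its 10 terminal taxa in alphabetical order.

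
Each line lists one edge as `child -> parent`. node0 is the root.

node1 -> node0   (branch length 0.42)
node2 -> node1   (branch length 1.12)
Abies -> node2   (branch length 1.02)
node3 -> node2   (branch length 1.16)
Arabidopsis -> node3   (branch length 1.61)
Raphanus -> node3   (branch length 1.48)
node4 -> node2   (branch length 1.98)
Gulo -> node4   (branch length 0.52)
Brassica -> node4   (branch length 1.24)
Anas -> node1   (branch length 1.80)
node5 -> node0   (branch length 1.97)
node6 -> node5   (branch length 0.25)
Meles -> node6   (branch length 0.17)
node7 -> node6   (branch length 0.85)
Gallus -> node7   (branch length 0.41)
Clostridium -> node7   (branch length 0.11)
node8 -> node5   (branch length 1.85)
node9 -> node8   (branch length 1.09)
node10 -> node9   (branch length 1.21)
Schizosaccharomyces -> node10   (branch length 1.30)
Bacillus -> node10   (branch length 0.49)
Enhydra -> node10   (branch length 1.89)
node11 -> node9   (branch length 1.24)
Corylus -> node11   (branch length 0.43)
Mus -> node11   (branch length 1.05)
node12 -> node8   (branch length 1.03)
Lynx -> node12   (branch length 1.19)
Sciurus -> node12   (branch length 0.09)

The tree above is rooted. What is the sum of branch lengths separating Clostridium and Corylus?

The path runs Clostridium → … → MRCA → … → Corylus; the MRCA is the node subtending ((Meles,(Gallus,Clostridium)),(((Schizosaccharomyces,Bacillus,Enhydra),(Corylus,Mus)),(Lynx,Sciurus))).
Branch lengths along that path: 0.11 + 0.85 + 0.25 + 1.85 + 1.09 + 1.24 + 0.43 = 5.82.

5.82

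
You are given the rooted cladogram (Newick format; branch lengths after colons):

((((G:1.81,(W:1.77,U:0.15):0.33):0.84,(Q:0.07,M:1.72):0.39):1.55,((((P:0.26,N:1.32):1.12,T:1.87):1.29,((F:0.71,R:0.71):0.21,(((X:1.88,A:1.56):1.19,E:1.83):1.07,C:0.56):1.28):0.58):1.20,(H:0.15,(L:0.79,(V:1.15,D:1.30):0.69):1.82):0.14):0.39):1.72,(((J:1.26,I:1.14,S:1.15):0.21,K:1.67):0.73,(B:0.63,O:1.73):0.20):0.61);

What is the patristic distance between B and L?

6.30

The path runs B → … → MRCA → … → L; the MRCA is the root of the tree.
Branch lengths along that path: 0.63 + 0.20 + 0.61 + 1.72 + 0.39 + 0.14 + 1.82 + 0.79 = 6.30.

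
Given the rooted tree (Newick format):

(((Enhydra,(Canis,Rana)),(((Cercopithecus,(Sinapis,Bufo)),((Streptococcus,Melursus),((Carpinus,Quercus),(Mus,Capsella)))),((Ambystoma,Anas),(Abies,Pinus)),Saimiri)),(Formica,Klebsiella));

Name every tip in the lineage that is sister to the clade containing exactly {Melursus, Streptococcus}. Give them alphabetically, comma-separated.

The clade containing exactly {Melursus, Streptococcus} attaches to the tree at the node subtending ((Streptococcus,Melursus),((Carpinus,Quercus),(Mus,Capsella))).
The other lineage descending from that same node — the sister group — is ((Carpinus,Quercus),(Mus,Capsella)); its 4 tips in alphabetical order are the answer.

Capsella, Carpinus, Mus, Quercus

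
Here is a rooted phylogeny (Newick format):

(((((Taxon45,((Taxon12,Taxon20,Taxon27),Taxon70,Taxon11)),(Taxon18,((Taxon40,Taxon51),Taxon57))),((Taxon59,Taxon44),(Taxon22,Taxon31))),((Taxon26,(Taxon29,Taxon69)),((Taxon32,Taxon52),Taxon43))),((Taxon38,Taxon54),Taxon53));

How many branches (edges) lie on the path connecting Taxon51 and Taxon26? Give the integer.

9

The MRCA of Taxon51 and Taxon26 is the node subtending ((((Taxon45,((Taxon12,Taxon20,Taxon27),Taxon70,Taxon11)),(Taxon18,((Taxon40,Taxon51),Taxon57))),((Taxon59,Taxon44),(Taxon22,Taxon31))),((Taxon26,(Taxon29,Taxon69)),((Taxon32,Taxon52),Taxon43))).
From Taxon51 up to that node: 6 branches. From Taxon26 up to the same node: 3 branches. Total: 6 + 3 = 9.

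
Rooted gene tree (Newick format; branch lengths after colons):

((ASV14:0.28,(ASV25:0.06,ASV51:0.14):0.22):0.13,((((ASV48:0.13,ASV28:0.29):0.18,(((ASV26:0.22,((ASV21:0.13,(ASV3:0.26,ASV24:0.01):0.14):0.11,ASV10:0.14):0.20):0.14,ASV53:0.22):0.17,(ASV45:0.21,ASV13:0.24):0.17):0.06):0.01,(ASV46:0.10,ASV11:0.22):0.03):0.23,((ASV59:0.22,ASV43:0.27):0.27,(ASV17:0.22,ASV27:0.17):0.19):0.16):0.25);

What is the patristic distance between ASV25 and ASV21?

The path runs ASV25 → … → MRCA → … → ASV21; the MRCA is the root of the tree.
Branch lengths along that path: 0.06 + 0.22 + 0.13 + 0.25 + 0.23 + 0.01 + 0.06 + 0.17 + 0.14 + 0.20 + 0.11 + 0.13 = 1.71.

1.71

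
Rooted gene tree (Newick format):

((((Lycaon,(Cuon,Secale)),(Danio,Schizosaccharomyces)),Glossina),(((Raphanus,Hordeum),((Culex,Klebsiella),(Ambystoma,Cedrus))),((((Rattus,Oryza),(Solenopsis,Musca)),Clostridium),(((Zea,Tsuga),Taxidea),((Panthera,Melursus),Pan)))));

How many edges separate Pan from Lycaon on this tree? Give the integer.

9

The MRCA of Pan and Lycaon is the root of the tree.
From Pan up to that node: 5 branches. From Lycaon up to the same node: 4 branches. Total: 5 + 4 = 9.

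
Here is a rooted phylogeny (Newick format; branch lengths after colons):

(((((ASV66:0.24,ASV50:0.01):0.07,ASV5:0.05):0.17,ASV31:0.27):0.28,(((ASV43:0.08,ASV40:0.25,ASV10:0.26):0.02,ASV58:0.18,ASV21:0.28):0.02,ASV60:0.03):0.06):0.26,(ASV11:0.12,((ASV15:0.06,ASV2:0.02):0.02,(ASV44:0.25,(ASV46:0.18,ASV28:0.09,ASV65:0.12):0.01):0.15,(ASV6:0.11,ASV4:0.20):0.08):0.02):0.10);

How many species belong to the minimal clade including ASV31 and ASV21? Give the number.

10

The MRCA of ASV31 and ASV21 is the node subtending ((((ASV66,ASV50),ASV5),ASV31),(((ASV43,ASV40,ASV10),ASV58,ASV21),ASV60)).
That clade contains 10 terminal taxa: ASV10, ASV21, ASV31, ASV40, ASV43, ASV5, ASV50, ASV58, ASV60, ASV66.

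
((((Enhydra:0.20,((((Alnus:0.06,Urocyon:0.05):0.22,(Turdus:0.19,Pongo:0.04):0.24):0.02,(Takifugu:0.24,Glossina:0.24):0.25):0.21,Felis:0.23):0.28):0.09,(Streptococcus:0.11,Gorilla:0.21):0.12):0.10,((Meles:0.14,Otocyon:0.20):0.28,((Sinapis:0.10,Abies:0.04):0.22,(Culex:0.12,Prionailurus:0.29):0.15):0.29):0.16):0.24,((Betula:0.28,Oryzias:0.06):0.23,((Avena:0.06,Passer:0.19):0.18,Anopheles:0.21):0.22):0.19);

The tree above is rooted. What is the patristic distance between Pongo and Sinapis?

The path runs Pongo → … → MRCA → … → Sinapis; the MRCA is the node subtending (((Enhydra,((((Alnus,Urocyon),(Turdus,Pongo)),(Takifugu,Glossina)),Felis)),(Streptococcus,Gorilla)),((Meles,Otocyon),((Sinapis,Abies),(Culex,Prionailurus)))).
Branch lengths along that path: 0.04 + 0.24 + 0.02 + 0.21 + 0.28 + 0.09 + 0.10 + 0.16 + 0.29 + 0.22 + 0.10 = 1.75.

1.75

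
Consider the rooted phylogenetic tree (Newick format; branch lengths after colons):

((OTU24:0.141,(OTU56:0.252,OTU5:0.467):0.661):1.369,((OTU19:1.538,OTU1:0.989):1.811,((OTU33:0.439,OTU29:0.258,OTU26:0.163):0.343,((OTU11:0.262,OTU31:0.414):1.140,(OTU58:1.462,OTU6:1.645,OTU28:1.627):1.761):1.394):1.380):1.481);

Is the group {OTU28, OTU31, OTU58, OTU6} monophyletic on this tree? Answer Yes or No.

No

The MRCA of the listed taxa subtends ((OTU11,OTU31),(OTU58,OTU6,OTU28)).
That clade also contains OTU11, which is not in the proposed group, so the group is not monophyletic.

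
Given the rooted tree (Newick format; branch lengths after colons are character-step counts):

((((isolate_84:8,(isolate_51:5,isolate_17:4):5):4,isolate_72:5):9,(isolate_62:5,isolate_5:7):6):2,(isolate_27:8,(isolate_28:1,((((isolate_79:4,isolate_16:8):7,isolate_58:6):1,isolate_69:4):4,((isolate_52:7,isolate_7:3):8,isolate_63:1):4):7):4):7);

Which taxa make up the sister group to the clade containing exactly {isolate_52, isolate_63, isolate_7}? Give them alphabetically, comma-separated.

The clade containing exactly {isolate_52, isolate_63, isolate_7} attaches to the tree at the node subtending ((((isolate_79,isolate_16),isolate_58),isolate_69),((isolate_52,isolate_7),isolate_63)).
The other lineage descending from that same node — the sister group — is (((isolate_79,isolate_16),isolate_58),isolate_69); its 4 tips in alphabetical order are the answer.

isolate_16, isolate_58, isolate_69, isolate_79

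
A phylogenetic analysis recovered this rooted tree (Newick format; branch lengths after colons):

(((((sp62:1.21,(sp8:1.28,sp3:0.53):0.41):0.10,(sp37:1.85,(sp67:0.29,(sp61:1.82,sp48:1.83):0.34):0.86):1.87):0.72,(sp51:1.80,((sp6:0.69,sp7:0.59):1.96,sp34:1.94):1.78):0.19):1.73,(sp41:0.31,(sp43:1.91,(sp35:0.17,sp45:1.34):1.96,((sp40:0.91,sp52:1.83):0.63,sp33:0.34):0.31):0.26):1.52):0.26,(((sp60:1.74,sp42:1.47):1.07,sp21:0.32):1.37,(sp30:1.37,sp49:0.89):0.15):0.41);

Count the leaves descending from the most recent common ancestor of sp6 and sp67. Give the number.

The MRCA of sp6 and sp67 is the node subtending (((sp62,(sp8,sp3)),(sp37,(sp67,(sp61,sp48)))),(sp51,((sp6,sp7),sp34))).
That clade contains 11 terminal taxa: sp3, sp34, sp37, sp48, sp51, sp6, sp61, sp62, sp67, sp7, sp8.

11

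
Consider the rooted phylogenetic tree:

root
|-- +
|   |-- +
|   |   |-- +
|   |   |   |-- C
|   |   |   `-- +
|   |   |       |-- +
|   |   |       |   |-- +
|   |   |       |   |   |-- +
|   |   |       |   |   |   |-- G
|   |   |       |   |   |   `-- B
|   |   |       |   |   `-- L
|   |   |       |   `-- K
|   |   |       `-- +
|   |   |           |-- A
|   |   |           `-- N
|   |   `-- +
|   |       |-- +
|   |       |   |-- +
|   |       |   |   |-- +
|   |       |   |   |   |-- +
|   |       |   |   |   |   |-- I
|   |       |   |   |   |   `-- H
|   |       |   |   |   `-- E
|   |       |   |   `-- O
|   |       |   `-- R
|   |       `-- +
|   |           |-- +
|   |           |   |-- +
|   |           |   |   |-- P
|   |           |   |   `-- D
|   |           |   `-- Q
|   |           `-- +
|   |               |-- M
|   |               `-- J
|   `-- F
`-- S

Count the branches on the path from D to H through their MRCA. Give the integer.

9

The MRCA of D and H is the node subtending (((((I,H),E),O),R),(((P,D),Q),(M,J))).
From D up to that node: 4 branches. From H up to the same node: 5 branches. Total: 4 + 5 = 9.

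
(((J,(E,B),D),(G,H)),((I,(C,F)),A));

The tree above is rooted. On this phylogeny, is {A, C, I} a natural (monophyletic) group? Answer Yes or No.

The MRCA of the listed taxa subtends ((I,(C,F)),A).
That clade also contains F, which is not in the proposed group, so the group is not monophyletic.

No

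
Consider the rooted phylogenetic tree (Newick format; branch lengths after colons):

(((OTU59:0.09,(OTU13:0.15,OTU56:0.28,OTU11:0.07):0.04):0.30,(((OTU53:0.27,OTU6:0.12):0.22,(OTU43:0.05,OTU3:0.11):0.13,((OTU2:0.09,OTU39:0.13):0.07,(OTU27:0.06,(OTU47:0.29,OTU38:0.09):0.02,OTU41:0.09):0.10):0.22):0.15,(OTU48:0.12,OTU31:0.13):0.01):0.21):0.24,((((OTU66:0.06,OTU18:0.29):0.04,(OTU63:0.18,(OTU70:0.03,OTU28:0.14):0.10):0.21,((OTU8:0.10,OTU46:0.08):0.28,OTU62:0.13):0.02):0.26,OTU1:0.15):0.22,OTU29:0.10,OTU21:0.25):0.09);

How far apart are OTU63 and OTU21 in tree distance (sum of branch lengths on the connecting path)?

1.12

The path runs OTU63 → … → MRCA → … → OTU21; the MRCA is the node subtending ((((OTU66,OTU18),(OTU63,(OTU70,OTU28)),((OTU8,OTU46),OTU62)),OTU1),OTU29,OTU21).
Branch lengths along that path: 0.18 + 0.21 + 0.26 + 0.22 + 0.25 = 1.12.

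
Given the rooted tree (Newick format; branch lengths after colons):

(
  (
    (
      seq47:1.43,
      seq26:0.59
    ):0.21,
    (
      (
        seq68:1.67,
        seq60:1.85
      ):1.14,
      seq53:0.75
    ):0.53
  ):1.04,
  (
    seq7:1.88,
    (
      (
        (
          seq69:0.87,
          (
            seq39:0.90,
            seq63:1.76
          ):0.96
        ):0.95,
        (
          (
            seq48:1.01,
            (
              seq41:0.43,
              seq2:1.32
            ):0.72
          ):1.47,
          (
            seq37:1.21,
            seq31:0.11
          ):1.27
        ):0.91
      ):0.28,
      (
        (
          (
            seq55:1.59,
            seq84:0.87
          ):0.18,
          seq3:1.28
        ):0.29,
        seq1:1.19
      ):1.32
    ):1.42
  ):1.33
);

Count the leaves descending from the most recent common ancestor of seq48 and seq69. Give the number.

The MRCA of seq48 and seq69 is the node subtending ((seq69,(seq39,seq63)),((seq48,(seq41,seq2)),(seq37,seq31))).
That clade contains 8 terminal taxa: seq2, seq31, seq37, seq39, seq41, seq48, seq63, seq69.

8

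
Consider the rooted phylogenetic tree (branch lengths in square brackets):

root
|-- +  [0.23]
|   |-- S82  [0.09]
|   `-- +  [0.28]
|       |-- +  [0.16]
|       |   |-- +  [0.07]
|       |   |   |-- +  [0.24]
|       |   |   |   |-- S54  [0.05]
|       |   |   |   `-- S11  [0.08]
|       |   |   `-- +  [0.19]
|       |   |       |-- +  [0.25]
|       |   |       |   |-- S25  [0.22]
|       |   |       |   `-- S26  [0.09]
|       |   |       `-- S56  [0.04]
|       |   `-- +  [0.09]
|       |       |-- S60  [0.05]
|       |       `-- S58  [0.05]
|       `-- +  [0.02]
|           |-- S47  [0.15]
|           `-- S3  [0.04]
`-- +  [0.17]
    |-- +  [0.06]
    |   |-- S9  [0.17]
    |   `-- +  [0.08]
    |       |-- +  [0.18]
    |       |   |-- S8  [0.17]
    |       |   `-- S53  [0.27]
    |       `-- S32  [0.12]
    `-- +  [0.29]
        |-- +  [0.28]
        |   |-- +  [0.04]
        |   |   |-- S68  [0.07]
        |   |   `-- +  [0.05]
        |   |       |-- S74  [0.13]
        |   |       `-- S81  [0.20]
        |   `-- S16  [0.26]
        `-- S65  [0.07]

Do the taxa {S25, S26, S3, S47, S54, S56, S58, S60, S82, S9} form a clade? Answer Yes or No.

The MRCA of the listed taxa is the root, so the smallest clade containing them is the whole tree.
That clade also contains S11, S16, S32, S53, S65, S68, S74, S8, S81, which are not in the proposed group, so the group is not monophyletic.

No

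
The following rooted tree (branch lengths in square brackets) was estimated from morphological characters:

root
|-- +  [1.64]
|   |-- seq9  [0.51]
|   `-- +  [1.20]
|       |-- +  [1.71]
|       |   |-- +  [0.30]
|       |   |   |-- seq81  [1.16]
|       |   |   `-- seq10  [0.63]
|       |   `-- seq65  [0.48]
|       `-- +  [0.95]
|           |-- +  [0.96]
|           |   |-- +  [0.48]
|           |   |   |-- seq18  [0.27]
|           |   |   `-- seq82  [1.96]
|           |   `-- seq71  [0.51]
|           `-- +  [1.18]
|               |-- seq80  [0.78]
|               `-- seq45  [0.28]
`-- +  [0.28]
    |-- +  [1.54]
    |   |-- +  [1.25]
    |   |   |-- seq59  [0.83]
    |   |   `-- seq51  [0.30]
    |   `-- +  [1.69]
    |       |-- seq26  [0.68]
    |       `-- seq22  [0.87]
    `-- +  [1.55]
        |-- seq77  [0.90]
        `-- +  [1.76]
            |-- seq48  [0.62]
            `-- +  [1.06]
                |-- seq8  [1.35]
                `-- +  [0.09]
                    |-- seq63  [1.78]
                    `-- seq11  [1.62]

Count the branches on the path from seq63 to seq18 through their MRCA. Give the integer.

12

The MRCA of seq63 and seq18 is the root of the tree.
From seq63 up to that node: 6 branches. From seq18 up to the same node: 6 branches. Total: 6 + 6 = 12.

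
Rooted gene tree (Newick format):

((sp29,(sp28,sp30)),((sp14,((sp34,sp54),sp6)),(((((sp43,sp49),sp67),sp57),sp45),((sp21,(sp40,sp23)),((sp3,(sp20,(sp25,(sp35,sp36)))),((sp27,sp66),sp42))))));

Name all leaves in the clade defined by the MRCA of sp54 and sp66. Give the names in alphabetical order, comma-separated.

Tracing sp54: it sits inside (sp34,sp54).
Tracing sp66: it sits inside (sp27,sp66).
The smallest clade enclosing both is ((sp14,((sp34,sp54),sp6)),(((((sp43,sp49),sp67),sp57),sp45),((sp21,(sp40,sp23)),((sp3,(sp20,(sp25,(sp35,sp36)))),((sp27,sp66),sp42))))); the answer is its 20 terminal taxa in alphabetical order.

sp14, sp20, sp21, sp23, sp25, sp27, sp3, sp34, sp35, sp36, sp40, sp42, sp43, sp45, sp49, sp54, sp57, sp6, sp66, sp67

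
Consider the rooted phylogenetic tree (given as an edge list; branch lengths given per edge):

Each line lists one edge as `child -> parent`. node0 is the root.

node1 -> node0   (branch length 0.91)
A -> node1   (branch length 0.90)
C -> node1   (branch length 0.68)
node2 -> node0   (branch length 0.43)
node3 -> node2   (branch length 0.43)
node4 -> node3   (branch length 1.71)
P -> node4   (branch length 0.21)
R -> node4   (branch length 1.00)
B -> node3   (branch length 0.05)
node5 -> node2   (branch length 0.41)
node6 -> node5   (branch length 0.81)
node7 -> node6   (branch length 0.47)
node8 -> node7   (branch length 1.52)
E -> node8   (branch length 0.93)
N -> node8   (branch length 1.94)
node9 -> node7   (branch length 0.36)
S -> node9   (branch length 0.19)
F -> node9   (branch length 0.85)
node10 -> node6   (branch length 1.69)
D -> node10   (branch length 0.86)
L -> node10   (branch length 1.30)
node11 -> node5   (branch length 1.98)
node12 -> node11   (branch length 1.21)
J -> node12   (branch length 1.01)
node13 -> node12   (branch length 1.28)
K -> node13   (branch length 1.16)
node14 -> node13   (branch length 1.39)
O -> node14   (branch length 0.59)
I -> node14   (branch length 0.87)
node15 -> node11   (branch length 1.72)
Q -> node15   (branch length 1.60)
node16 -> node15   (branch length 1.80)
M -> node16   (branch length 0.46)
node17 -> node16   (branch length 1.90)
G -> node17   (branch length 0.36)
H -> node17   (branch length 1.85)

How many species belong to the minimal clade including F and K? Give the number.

14

The MRCA of F and K is the node subtending ((((E,N),(S,F)),(D,L)),((J,(K,(O,I))),(Q,(M,(G,H))))).
That clade contains 14 terminal taxa: D, E, F, G, H, I, J, K, L, M, N, O, Q, S.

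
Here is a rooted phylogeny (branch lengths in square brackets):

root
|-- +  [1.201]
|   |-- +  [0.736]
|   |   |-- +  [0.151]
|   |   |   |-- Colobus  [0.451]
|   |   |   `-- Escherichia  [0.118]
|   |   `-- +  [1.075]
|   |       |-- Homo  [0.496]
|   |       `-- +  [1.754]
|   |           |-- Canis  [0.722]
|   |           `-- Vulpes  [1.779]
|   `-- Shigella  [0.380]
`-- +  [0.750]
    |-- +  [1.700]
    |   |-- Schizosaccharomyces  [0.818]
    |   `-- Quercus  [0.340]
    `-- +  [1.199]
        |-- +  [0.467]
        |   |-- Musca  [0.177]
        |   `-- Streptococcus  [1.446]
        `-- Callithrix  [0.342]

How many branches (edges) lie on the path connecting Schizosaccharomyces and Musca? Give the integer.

The MRCA of Schizosaccharomyces and Musca is the node subtending ((Schizosaccharomyces,Quercus),((Musca,Streptococcus),Callithrix)).
From Schizosaccharomyces up to that node: 2 branches. From Musca up to the same node: 3 branches. Total: 2 + 3 = 5.

5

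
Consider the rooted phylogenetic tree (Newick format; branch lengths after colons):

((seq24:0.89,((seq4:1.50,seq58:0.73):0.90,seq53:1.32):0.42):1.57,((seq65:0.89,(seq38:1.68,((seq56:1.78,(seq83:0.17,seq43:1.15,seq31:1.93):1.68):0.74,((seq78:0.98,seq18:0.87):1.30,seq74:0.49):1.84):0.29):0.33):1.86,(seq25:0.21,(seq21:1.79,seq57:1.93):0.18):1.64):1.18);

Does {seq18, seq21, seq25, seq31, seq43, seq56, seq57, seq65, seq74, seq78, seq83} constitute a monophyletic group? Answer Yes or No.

The MRCA of the listed taxa subtends ((seq65,(seq38,((seq56,(seq83,seq43,seq31)),((seq78,seq18),seq74)))),(seq25,(seq21,seq57))).
That clade also contains seq38, which is not in the proposed group, so the group is not monophyletic.

No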